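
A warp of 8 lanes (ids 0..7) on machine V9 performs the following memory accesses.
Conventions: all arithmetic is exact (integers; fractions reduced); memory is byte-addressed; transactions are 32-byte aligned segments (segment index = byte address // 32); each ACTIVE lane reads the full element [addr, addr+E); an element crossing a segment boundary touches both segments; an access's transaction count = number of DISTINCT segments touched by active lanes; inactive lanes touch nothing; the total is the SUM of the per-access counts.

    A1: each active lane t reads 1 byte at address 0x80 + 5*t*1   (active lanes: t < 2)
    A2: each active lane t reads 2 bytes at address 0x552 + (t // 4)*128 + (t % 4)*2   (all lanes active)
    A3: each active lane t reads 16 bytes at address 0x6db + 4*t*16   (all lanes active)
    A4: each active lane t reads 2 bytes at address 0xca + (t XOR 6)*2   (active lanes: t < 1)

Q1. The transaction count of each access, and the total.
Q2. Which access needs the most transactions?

A1: 1 transaction
A2: 2 transactions
A3: 16 transactions
A4: 1 transaction

Answer: 1,2,16,1; total 20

Answer: A3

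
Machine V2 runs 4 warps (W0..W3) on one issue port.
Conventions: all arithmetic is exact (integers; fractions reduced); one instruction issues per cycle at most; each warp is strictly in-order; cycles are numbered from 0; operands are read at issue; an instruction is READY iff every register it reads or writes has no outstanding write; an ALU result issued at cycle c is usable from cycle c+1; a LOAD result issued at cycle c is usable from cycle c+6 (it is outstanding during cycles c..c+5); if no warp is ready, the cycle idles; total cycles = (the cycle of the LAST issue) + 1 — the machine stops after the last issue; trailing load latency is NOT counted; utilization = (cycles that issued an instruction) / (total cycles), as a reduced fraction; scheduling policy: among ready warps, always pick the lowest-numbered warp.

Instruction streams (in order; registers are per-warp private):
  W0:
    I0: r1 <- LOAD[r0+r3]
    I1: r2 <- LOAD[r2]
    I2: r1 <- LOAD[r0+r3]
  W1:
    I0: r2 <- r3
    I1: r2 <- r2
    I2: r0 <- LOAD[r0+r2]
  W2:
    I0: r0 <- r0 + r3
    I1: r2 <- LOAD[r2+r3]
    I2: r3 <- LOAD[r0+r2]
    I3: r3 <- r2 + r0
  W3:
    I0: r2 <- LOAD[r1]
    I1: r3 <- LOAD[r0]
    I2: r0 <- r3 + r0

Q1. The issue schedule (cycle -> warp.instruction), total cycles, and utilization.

cycle 0: W0.I0
cycle 1: W0.I1
cycle 2: W1.I0
cycle 3: W1.I1
cycle 4: W1.I2
cycle 5: W2.I0
cycle 6: W0.I2
cycle 7: W2.I1
cycle 8: W3.I0
cycle 9: W3.I1
cycle 10: idle
cycle 11: idle
cycle 12: idle
cycle 13: W2.I2
cycle 14: idle
cycle 15: W3.I2
cycle 16: idle
cycle 17: idle
cycle 18: idle
cycle 19: W2.I3

Answer: 20 cycles, utilization 13/20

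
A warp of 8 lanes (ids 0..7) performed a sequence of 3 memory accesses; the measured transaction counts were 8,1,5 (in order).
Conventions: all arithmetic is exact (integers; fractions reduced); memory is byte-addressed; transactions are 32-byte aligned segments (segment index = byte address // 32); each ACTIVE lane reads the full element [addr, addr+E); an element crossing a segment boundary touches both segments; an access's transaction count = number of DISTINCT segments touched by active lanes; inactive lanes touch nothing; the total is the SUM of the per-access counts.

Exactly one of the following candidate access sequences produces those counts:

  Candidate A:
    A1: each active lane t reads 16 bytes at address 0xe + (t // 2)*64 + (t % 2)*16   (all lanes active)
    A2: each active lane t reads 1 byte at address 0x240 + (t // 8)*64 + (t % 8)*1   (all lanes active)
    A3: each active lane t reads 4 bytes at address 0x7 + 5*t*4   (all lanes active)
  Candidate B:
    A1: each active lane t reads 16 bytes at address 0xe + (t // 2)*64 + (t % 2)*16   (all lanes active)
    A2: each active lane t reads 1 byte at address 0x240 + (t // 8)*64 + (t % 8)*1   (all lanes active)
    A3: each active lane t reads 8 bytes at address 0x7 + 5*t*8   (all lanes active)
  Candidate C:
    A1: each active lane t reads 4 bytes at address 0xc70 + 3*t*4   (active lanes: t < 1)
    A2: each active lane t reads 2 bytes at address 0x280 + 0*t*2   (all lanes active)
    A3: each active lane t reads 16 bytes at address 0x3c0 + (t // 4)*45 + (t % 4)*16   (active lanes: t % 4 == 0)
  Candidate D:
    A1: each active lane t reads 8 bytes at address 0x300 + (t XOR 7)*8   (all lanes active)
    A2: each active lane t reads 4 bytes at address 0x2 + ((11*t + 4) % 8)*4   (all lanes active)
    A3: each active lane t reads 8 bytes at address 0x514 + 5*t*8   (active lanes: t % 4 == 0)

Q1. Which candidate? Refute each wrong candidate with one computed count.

B: A3 gives 10 transactions, not 5
C: A1 gives 1 transaction, not 8
D: A1 gives 2 transactions, not 8
A: all counts match (8,1,5)

Answer: A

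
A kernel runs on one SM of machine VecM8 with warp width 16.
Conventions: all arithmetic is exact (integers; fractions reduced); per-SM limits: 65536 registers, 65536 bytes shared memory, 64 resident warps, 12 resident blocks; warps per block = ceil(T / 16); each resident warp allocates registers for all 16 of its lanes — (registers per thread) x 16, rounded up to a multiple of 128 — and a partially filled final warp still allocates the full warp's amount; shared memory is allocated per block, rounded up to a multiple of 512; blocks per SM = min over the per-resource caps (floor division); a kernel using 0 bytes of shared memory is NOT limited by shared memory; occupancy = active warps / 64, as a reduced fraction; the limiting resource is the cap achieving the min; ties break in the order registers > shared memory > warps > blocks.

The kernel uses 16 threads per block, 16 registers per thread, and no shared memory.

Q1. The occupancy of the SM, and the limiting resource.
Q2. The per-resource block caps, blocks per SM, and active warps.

Answer: occupancy 3/16, limited by blocks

registers: 256 blocks
shared memory: no limit (kernel uses none)
warps: 64 blocks
blocks: 12 blocks

Answer: 12 blocks, 12 active warps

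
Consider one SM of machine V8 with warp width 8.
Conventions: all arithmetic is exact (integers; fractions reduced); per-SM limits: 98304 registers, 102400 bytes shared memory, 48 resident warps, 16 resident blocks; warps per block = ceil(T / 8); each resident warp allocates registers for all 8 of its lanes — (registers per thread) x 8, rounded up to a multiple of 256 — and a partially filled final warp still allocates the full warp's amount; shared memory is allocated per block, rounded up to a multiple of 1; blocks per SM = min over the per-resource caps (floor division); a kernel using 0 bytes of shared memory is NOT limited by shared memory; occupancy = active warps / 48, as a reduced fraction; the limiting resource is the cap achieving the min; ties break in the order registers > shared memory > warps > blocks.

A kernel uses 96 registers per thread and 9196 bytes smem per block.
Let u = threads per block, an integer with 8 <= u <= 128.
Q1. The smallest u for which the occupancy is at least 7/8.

Answer: u = 25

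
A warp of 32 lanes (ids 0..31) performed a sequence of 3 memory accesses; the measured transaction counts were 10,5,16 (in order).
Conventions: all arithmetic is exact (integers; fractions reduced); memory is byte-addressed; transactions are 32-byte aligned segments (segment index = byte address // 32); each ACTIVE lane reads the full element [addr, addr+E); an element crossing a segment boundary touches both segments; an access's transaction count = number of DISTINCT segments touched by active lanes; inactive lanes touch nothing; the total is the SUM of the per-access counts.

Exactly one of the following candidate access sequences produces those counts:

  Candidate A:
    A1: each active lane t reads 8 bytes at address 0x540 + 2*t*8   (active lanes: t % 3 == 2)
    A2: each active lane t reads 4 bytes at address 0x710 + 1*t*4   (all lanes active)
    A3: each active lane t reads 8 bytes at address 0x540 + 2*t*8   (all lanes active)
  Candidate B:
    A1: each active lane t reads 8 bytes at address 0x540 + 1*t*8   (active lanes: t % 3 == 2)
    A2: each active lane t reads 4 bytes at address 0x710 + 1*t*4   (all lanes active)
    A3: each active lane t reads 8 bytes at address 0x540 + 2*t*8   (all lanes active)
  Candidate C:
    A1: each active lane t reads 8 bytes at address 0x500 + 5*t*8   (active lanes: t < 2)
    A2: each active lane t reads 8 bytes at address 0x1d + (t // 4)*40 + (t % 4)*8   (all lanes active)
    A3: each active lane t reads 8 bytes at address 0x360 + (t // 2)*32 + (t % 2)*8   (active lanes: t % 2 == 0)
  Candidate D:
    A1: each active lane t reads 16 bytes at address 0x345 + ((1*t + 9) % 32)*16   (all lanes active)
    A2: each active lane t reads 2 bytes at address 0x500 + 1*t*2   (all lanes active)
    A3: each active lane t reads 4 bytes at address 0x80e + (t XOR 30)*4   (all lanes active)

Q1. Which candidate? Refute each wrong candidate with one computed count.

B: A1 gives 8 transactions, not 10
C: A1 gives 2 transactions, not 10
D: A1 gives 17 transactions, not 10
A: all counts match (10,5,16)

Answer: A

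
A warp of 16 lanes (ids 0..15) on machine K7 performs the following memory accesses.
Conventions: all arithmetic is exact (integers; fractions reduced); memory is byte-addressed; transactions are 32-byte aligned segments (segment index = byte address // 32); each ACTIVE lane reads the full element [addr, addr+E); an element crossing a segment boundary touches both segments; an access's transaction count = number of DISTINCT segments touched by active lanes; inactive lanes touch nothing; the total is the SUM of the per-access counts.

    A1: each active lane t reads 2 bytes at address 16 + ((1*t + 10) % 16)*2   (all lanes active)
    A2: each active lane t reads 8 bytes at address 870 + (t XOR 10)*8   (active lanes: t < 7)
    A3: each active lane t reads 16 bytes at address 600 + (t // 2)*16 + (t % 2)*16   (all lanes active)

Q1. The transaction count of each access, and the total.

A1: 2 transactions
A2: 3 transactions
A3: 6 transactions

Answer: 2,3,6; total 11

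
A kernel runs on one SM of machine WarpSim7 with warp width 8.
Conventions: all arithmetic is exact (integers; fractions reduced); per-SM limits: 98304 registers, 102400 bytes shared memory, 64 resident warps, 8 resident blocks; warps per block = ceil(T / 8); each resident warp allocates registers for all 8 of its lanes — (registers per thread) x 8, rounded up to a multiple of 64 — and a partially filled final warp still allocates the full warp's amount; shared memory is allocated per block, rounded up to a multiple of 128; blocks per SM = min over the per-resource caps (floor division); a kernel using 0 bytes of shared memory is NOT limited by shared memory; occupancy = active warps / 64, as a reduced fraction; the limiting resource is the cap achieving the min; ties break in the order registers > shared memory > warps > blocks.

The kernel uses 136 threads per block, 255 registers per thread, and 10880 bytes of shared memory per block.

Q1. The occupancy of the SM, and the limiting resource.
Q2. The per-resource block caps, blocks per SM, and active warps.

Answer: occupancy 17/32, limited by registers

registers: 2 blocks
shared memory: 9 blocks
warps: 3 blocks
blocks: 8 blocks

Answer: 2 blocks, 34 active warps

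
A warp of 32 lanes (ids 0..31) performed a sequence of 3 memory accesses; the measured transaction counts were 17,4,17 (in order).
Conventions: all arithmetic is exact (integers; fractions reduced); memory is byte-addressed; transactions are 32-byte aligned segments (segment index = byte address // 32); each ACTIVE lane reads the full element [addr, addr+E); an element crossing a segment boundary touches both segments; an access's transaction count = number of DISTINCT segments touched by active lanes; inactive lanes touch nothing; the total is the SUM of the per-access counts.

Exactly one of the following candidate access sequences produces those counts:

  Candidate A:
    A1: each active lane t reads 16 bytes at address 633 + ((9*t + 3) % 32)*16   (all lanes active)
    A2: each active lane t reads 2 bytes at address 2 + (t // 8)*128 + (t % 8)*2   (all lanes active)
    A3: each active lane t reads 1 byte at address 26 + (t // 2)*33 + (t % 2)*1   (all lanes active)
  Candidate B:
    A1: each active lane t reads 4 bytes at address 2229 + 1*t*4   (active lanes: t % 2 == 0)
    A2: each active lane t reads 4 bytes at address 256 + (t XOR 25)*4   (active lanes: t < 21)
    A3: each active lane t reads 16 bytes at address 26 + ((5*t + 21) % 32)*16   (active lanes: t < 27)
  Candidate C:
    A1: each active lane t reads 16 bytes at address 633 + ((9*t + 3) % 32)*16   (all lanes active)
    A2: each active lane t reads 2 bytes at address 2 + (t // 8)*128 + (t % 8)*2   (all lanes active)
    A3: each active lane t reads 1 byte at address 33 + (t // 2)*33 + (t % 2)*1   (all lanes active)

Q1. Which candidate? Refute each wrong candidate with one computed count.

B: A1 gives 5 transactions, not 17
C: A3 gives 16 transactions, not 17
A: all counts match (17,4,17)

Answer: A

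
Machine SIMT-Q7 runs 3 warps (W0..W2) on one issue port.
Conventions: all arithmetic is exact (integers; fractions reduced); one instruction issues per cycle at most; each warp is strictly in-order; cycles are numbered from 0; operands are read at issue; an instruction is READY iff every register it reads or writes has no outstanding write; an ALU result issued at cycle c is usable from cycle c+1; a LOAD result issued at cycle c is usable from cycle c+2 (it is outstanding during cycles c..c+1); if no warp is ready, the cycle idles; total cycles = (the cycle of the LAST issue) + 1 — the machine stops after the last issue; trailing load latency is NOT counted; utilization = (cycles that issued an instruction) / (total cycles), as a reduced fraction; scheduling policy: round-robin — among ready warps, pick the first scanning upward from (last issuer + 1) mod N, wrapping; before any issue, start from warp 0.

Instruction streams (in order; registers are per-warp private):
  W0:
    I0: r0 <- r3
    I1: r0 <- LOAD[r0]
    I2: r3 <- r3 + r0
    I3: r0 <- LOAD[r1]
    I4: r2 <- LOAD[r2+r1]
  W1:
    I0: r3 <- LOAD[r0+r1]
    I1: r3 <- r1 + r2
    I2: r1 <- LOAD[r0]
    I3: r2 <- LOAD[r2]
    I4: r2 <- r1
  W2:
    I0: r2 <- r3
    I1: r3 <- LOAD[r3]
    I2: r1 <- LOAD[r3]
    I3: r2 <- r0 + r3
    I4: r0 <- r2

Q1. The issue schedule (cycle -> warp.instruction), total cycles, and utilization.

cycle 0: W0.I0
cycle 1: W1.I0
cycle 2: W2.I0
cycle 3: W0.I1
cycle 4: W1.I1
cycle 5: W2.I1
cycle 6: W0.I2
cycle 7: W1.I2
cycle 8: W2.I2
cycle 9: W0.I3
cycle 10: W1.I3
cycle 11: W2.I3
cycle 12: W0.I4
cycle 13: W1.I4
cycle 14: W2.I4

Answer: 15 cycles, utilization 1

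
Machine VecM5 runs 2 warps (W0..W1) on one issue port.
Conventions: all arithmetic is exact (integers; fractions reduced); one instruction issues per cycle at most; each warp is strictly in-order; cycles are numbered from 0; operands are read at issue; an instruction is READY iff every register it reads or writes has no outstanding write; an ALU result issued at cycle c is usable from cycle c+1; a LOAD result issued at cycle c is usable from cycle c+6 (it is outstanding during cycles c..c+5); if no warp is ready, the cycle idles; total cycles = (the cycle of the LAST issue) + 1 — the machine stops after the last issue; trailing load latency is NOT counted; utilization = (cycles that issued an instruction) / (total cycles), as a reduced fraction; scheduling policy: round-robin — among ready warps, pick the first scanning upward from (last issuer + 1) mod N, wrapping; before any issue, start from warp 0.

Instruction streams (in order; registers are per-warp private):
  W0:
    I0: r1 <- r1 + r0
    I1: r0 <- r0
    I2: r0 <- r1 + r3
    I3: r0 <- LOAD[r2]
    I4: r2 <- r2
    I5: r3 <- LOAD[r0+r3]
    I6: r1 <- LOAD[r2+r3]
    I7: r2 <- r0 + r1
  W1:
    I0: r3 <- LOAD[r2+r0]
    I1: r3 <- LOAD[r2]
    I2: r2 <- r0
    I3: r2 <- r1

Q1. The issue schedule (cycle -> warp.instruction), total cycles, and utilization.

cycle 0: W0.I0
cycle 1: W1.I0
cycle 2: W0.I1
cycle 3: W0.I2
cycle 4: W0.I3
cycle 5: W0.I4
cycle 6: idle
cycle 7: W1.I1
cycle 8: W1.I2
cycle 9: W1.I3
cycle 10: W0.I5
cycle 11: idle
cycle 12: idle
cycle 13: idle
cycle 14: idle
cycle 15: idle
cycle 16: W0.I6
cycle 17: idle
cycle 18: idle
cycle 19: idle
cycle 20: idle
cycle 21: idle
cycle 22: W0.I7

Answer: 23 cycles, utilization 12/23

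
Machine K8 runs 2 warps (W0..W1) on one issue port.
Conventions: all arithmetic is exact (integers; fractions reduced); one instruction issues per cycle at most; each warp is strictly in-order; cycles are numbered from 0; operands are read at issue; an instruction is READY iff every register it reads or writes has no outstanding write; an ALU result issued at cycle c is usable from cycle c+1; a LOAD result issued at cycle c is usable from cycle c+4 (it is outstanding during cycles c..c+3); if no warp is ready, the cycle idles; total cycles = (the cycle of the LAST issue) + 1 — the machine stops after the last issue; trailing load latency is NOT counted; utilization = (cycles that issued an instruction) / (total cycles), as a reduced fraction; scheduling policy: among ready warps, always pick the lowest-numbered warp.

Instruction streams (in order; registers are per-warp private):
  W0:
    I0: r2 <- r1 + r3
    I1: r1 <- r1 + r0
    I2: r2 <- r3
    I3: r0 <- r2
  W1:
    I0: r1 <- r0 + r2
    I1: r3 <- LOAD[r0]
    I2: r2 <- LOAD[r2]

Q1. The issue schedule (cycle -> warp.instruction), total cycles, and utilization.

cycle 0: W0.I0
cycle 1: W0.I1
cycle 2: W0.I2
cycle 3: W0.I3
cycle 4: W1.I0
cycle 5: W1.I1
cycle 6: W1.I2

Answer: 7 cycles, utilization 1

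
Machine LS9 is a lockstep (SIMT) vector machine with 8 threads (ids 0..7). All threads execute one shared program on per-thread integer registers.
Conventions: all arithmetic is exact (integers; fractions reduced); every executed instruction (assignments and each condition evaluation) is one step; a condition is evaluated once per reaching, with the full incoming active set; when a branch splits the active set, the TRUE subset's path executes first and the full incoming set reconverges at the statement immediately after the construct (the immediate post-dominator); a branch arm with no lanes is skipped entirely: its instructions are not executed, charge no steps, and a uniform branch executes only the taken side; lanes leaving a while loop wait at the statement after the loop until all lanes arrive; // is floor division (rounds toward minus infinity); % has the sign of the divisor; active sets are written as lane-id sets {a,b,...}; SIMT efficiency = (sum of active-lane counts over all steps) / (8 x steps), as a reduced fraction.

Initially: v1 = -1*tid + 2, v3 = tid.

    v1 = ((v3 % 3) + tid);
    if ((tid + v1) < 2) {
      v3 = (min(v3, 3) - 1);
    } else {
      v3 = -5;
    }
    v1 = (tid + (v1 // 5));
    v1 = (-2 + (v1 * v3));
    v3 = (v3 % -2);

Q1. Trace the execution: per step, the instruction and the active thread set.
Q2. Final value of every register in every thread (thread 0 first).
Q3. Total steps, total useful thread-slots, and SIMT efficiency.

step 0: v1 <- ((v3 % 3) + tid)       {0,1,2,3,4,5,6,7}
step 1: eval ((tid + v1) < 2)        {0,1,2,3,4,5,6,7}
step 2: v3 <- (min(v3, 3) - 1)       {0}
step 3: v3 <- -5                     {1,2,3,4,5,6,7}
step 4: v1 <- (tid + (v1 // 5))      {0,1,2,3,4,5,6,7}
step 5: v1 <- (-2 + (v1 * v3))       {0,1,2,3,4,5,6,7}
step 6: v3 <- (v3 % -2)              {0,1,2,3,4,5,6,7}

Answer: 7 steps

v1: -2,-7,-12,-17,-27,-32,-37,-42
v3: -1,-1,-1,-1,-1,-1,-1,-1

steps = 7; useful = 48; efficiency = 48/56 = 6/7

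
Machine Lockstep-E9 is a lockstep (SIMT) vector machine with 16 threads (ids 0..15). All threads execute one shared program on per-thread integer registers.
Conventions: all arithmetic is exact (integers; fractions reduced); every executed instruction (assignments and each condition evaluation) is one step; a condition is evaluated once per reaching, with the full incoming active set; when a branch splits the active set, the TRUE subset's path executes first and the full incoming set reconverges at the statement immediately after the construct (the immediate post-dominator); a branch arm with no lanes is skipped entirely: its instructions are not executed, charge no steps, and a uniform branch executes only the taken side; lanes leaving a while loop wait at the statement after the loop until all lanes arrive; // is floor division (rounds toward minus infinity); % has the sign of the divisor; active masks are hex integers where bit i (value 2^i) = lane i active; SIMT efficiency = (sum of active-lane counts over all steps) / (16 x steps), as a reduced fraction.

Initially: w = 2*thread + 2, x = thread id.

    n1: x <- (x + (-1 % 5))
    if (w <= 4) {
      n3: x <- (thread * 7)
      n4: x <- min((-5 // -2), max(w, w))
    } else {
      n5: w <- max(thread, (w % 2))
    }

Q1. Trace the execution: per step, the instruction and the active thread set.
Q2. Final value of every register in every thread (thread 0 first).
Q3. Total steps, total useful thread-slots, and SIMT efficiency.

step 0: x <- (x + (-1 % 5))          0xffff
step 1: eval (w <= 4)                0xffff
step 2: x <- (thread * 7)            0x0003
step 3: x <- min((-5 // -2), max(w, w)) 0x0003
step 4: w <- max(thread, (w % 2))    0xfffc

Answer: 5 steps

w: 2,4,2,3,4,5,6,7,8,9,10,11,12,13,14,15
x: 2,2,6,7,8,9,10,11,12,13,14,15,16,17,18,19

steps = 5; useful = 50; efficiency = 50/80 = 5/8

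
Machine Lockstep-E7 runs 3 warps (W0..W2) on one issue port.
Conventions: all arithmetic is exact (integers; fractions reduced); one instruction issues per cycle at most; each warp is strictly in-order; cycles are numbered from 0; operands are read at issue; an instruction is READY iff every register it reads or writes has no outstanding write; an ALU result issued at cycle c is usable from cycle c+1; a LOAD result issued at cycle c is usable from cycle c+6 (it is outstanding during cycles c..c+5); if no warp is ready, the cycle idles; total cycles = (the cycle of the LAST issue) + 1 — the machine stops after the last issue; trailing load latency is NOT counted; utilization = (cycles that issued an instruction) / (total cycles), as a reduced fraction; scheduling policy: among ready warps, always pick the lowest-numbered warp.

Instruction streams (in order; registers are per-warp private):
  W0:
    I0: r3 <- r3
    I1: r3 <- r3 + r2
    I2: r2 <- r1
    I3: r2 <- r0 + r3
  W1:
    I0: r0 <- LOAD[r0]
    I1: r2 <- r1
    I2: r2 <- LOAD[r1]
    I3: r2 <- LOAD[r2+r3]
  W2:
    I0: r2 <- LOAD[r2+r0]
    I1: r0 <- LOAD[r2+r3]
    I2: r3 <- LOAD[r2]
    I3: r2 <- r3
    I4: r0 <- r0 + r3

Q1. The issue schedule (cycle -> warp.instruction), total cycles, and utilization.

cycle 0: W0.I0
cycle 1: W0.I1
cycle 2: W0.I2
cycle 3: W0.I3
cycle 4: W1.I0
cycle 5: W1.I1
cycle 6: W1.I2
cycle 7: W2.I0
cycle 8: idle
cycle 9: idle
cycle 10: idle
cycle 11: idle
cycle 12: W1.I3
cycle 13: W2.I1
cycle 14: W2.I2
cycle 15: idle
cycle 16: idle
cycle 17: idle
cycle 18: idle
cycle 19: idle
cycle 20: W2.I3
cycle 21: W2.I4

Answer: 22 cycles, utilization 13/22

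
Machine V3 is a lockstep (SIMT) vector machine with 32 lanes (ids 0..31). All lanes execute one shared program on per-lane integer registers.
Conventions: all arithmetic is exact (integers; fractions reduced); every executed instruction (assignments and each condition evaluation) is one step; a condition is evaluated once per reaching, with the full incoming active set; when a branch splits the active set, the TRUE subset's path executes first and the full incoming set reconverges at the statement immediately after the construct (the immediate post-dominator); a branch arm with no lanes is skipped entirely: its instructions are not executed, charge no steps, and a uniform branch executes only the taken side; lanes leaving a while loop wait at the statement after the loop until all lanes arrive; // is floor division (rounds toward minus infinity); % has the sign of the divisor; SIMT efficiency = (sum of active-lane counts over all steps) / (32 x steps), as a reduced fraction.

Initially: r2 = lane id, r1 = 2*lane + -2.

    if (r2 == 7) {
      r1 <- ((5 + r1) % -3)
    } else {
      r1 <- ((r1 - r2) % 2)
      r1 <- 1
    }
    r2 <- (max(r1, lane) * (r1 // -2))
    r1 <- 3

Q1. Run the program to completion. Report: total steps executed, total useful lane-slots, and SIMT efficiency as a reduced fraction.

Answer: 6 steps, 159 useful, 53/64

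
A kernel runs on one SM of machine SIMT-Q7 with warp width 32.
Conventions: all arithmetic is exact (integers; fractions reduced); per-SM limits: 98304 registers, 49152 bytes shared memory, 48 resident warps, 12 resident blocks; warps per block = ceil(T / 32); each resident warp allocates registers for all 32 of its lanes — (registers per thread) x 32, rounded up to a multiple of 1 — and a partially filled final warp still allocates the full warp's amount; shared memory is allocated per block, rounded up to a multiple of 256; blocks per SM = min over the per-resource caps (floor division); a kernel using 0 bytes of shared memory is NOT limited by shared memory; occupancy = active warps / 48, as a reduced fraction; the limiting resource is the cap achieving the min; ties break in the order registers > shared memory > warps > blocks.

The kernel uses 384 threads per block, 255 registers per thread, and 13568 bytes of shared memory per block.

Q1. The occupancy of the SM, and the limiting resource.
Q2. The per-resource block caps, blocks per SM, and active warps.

Answer: occupancy 1/4, limited by registers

registers: 1 block
shared memory: 3 blocks
warps: 4 blocks
blocks: 12 blocks

Answer: 1 block, 12 active warps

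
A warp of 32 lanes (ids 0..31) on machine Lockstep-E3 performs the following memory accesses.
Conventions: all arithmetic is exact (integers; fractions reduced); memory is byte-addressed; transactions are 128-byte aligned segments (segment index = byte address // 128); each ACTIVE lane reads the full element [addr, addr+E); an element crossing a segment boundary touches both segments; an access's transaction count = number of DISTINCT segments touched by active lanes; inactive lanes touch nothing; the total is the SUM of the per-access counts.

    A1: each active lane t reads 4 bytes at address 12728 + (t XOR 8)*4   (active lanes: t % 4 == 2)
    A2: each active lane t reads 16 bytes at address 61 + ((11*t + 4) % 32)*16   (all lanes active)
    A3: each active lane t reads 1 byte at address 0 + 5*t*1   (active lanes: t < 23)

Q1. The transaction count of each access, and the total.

A1: 2 transactions
A2: 5 transactions
A3: 1 transaction

Answer: 2,5,1; total 8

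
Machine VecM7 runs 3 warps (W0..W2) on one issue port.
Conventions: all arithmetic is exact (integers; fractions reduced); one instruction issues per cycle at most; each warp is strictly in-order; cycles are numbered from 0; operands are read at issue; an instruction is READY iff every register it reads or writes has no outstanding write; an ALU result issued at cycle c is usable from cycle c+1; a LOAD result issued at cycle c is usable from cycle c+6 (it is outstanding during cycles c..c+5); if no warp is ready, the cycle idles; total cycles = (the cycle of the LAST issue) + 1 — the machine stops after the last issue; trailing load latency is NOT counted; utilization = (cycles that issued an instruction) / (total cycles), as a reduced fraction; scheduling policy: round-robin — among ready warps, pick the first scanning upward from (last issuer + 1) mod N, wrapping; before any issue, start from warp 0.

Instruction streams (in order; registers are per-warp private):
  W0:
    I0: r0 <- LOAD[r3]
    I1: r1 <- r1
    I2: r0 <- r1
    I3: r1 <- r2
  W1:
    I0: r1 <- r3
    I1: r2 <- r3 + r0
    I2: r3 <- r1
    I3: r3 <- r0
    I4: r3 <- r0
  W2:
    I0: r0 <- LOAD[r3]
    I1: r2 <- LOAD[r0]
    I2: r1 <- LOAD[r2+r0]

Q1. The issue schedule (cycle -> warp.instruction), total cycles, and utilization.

cycle 0: W0.I0
cycle 1: W1.I0
cycle 2: W2.I0
cycle 3: W0.I1
cycle 4: W1.I1
cycle 5: W1.I2
cycle 6: W0.I2
cycle 7: W1.I3
cycle 8: W2.I1
cycle 9: W0.I3
cycle 10: W1.I4
cycle 11: idle
cycle 12: idle
cycle 13: idle
cycle 14: W2.I2

Answer: 15 cycles, utilization 4/5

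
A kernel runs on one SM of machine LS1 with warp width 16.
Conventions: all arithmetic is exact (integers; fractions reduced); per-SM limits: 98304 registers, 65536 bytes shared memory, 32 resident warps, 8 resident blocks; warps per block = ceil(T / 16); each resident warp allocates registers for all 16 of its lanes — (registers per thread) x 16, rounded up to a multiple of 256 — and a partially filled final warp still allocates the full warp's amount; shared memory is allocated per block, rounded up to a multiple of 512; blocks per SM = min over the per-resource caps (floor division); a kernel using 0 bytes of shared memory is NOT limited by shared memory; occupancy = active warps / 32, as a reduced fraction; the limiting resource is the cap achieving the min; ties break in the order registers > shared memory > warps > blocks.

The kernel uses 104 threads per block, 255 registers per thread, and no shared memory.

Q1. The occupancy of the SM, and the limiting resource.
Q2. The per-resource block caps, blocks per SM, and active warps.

Answer: occupancy 21/32, limited by registers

registers: 3 blocks
shared memory: no limit (kernel uses none)
warps: 4 blocks
blocks: 8 blocks

Answer: 3 blocks, 21 active warps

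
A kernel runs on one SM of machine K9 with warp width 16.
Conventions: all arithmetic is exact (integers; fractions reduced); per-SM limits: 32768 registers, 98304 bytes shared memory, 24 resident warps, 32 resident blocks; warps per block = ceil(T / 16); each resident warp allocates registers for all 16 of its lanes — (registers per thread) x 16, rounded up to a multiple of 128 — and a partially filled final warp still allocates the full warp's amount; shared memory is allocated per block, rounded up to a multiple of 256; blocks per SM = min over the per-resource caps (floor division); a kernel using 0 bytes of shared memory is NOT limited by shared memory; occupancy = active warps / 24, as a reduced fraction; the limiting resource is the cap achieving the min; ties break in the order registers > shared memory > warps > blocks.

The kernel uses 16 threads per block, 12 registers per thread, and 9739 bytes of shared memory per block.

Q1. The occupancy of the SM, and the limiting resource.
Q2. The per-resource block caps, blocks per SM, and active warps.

Answer: occupancy 3/8, limited by shared memory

registers: 128 blocks
shared memory: 9 blocks
warps: 24 blocks
blocks: 32 blocks

Answer: 9 blocks, 9 active warps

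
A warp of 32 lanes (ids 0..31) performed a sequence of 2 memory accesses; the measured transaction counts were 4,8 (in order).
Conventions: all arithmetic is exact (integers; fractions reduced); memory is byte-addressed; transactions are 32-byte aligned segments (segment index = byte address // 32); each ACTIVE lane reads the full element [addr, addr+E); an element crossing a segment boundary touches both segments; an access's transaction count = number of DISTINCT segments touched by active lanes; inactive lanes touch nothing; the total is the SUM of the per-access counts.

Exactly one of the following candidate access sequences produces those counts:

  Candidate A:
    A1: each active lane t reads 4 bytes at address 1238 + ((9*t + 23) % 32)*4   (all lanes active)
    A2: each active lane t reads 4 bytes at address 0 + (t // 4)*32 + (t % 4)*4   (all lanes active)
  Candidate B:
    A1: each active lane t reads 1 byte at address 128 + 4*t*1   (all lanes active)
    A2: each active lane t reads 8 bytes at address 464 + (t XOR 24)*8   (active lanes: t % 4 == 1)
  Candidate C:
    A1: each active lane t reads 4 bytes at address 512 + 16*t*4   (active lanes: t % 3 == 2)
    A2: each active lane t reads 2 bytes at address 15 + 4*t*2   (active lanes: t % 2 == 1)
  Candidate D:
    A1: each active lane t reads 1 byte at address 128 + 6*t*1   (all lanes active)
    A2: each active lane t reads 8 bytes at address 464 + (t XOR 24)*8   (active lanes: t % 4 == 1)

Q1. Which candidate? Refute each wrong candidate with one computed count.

A: A1 gives 5 transactions, not 4
C: A1 gives 10 transactions, not 4
D: A1 gives 6 transactions, not 4
B: all counts match (4,8)

Answer: B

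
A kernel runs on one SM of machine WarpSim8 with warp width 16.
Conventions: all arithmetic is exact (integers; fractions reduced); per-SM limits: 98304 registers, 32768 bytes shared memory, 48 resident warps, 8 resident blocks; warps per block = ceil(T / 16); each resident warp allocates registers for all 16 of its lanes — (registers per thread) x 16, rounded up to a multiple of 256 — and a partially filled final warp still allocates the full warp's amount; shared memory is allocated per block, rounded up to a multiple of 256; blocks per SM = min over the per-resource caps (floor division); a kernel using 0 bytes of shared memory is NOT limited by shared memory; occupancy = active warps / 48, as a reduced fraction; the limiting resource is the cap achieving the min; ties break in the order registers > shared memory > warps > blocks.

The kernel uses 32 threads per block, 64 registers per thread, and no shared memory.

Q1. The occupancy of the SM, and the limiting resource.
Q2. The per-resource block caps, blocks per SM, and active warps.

Answer: occupancy 1/3, limited by blocks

registers: 48 blocks
shared memory: no limit (kernel uses none)
warps: 24 blocks
blocks: 8 blocks

Answer: 8 blocks, 16 active warps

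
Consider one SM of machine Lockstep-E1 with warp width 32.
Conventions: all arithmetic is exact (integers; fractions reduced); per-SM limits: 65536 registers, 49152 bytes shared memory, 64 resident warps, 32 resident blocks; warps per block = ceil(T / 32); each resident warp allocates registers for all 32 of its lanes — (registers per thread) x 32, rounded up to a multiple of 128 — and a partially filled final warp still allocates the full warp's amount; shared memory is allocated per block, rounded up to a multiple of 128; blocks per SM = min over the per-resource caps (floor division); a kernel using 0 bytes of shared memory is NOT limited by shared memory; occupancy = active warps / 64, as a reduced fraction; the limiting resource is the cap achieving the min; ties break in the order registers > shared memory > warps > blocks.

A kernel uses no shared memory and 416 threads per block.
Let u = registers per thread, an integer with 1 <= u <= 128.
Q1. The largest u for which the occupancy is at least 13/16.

Answer: u = 36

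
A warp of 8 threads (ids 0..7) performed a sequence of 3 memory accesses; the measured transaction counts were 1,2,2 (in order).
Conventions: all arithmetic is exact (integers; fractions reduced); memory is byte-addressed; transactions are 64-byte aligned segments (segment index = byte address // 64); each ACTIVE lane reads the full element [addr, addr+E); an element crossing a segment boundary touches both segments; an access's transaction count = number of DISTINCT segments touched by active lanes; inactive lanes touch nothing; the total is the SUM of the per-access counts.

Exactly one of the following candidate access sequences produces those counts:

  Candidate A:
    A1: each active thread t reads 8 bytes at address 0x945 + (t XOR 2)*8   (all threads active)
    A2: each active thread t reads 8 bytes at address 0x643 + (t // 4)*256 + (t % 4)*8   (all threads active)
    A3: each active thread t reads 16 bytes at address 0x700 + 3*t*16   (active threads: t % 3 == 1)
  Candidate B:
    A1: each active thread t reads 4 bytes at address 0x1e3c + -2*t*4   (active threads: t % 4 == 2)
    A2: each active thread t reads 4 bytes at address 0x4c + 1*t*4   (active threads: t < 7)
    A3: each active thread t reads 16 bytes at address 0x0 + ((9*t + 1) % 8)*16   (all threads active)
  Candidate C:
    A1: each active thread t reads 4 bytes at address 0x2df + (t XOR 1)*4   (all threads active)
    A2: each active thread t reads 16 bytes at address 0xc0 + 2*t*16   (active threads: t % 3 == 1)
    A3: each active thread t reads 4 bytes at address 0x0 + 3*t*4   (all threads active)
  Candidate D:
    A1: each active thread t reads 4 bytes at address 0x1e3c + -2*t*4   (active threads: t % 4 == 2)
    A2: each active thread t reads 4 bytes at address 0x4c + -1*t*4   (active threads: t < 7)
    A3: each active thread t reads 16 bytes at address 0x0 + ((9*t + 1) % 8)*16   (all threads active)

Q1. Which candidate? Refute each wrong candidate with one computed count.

A: A1 gives 2 transactions, not 1
B: A2 gives 1 transaction, not 2
C: A2 gives 3 transactions, not 2
D: all counts match (1,2,2)

Answer: D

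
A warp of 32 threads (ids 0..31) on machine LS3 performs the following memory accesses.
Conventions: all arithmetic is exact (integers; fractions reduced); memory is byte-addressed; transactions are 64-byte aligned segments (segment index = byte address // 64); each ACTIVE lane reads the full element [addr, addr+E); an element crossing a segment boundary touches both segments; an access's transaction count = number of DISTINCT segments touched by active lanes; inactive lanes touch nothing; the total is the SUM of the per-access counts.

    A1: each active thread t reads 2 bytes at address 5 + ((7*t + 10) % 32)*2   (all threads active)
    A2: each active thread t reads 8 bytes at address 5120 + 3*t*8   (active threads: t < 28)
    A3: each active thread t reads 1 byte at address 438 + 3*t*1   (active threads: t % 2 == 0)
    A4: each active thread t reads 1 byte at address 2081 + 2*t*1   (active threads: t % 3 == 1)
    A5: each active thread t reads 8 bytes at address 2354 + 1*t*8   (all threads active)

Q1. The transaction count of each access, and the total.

A1: 2 transactions
A2: 11 transactions
A3: 3 transactions
A4: 2 transactions
A5: 5 transactions

Answer: 2,11,3,2,5; total 23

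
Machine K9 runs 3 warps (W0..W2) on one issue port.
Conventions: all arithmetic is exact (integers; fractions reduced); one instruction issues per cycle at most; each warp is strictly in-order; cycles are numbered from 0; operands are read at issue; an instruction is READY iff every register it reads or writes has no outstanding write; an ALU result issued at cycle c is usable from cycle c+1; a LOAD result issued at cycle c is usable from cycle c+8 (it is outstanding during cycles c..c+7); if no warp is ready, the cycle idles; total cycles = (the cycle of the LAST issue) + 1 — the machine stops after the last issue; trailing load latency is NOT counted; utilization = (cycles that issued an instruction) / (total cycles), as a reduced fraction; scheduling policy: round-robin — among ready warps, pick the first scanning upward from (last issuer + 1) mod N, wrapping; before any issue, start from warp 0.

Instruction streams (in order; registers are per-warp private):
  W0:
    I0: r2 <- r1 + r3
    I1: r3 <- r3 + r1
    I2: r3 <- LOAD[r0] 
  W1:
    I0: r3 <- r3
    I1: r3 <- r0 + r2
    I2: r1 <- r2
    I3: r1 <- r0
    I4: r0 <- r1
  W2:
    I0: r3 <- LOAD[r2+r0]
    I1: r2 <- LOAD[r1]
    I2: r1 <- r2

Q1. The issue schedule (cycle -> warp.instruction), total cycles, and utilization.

cycle 0: W0.I0
cycle 1: W1.I0
cycle 2: W2.I0
cycle 3: W0.I1
cycle 4: W1.I1
cycle 5: W2.I1
cycle 6: W0.I2
cycle 7: W1.I2
cycle 8: W1.I3
cycle 9: W1.I4
cycle 10: idle
cycle 11: idle
cycle 12: idle
cycle 13: W2.I2

Answer: 14 cycles, utilization 11/14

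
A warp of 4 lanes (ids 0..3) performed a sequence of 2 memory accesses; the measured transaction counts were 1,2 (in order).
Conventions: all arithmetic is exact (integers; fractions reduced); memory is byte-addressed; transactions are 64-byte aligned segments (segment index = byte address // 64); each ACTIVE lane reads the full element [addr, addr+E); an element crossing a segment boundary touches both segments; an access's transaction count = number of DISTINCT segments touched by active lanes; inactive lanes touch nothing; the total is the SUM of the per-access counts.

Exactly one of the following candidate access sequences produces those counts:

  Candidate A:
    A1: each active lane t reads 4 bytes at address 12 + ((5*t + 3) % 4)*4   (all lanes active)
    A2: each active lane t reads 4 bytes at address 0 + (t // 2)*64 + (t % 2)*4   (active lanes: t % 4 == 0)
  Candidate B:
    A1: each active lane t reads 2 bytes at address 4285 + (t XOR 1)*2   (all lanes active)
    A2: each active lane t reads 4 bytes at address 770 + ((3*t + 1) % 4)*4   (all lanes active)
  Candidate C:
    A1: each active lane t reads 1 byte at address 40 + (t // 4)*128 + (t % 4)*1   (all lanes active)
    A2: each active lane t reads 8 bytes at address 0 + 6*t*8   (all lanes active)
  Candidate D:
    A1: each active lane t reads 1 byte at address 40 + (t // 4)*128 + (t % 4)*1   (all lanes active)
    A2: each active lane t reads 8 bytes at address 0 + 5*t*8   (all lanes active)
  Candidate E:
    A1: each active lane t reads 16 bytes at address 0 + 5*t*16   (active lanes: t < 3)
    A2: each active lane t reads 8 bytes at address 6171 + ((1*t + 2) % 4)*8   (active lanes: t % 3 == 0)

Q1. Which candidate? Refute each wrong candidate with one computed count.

A: A2 gives 1 transaction, not 2
B: A1 gives 2 transactions, not 1
C: A2 gives 3 transactions, not 2
E: A1 gives 3 transactions, not 1
D: all counts match (1,2)

Answer: D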